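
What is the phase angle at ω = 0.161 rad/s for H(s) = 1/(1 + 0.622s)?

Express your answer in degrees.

Phase = -arctan(ωτ) = -arctan(0.161 × 0.622) = -5.7°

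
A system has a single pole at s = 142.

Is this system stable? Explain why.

Pole at s = 142 is in the right half-plane. Unstable.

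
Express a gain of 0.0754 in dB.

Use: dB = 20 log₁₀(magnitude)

dB = 20 log₁₀(0.0754) = -22.5 dB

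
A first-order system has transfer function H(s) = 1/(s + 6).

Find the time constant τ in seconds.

For H(s) = 1/(s + 1/τ), the pole is at -1/τ = -6, so τ = 1/6 = 0.1667 s.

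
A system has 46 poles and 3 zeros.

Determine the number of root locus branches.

Root locus has n branches where n = number of poles = 46.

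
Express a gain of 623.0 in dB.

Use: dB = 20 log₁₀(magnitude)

dB = 20 log₁₀(623.0) = 55.9 dB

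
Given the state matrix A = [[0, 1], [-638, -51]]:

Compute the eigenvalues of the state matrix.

det(A - λI) = λ² - (-51)λ + 638 = (λ - (-22))(λ - (-29)). Eigenvalues: -22, -29.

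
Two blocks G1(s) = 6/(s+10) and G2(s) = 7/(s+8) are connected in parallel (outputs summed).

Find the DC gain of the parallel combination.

Parallel: G_eq = G1 + G2. DC gain = G1(0) + G2(0) = 6/10 + 7/8 = 0.6 + 0.875 = 1.475.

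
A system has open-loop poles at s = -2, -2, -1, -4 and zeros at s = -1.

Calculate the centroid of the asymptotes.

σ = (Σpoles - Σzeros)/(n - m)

σ = (Σpoles - Σzeros)/(n - m) = (-9 - (-1))/(4 - 1) = -8/3 = -2.67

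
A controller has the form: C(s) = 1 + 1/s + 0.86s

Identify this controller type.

This is a Proportional-Integral-Derivative (PID) controller.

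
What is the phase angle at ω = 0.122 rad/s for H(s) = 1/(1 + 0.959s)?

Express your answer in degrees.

Phase = -arctan(ωτ) = -arctan(0.122 × 0.959) = -6.7°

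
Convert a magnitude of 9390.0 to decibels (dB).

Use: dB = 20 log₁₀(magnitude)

dB = 20 log₁₀(9390.0) = 79.5 dB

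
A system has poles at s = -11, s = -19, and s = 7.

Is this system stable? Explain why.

Pole(s) at s = 7 are not in the left half-plane. System is unstable.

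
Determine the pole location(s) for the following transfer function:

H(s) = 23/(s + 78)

Pole is where denominator = 0: s + 78 = 0, so s = -78.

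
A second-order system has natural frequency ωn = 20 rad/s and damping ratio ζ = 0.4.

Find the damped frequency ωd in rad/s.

ωd = ωn√(1 - ζ²) = 20√(1 - 0.4²) = 18.33 rad/s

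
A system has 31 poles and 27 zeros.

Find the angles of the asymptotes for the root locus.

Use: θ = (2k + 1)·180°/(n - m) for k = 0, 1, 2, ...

n - m = 31 - 27 = 4. Angles: θk = (2k + 1)·180°/4 = 45°, 135°, 225°, 315°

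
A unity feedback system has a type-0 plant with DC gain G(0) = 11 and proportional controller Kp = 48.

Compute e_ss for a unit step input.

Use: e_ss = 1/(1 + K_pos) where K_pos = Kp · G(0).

K_pos = Kp · G(0) = 48 × 11 = 528. e_ss = 1/(1 + 528) = 0.0019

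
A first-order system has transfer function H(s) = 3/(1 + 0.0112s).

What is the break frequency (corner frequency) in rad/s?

Corner frequency = 1/τ = 1/0.0112 = 89.286 rad/s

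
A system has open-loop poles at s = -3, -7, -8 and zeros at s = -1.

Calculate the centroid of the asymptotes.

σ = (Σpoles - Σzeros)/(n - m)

σ = (Σpoles - Σzeros)/(n - m) = (-18 - (-1))/(3 - 1) = -17/2 = -8.5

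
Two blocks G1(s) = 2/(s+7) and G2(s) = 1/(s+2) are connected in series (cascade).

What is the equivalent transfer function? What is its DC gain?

Series: multiply transfer functions. G_eq = 2/(s+7) × 1/(s+2) = 2/((s+7)(s+2)). DC gain = 2/(7×2) = 0.1429.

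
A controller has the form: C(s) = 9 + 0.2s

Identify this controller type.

This is a Proportional-Derivative (PD) controller.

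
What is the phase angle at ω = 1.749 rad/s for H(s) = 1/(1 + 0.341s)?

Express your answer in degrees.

Phase = -arctan(ωτ) = -arctan(1.749 × 0.341) = -30.8°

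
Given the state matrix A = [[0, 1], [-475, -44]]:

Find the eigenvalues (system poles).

det(A - λI) = λ² - (-44)λ + 475 = (λ - (-19))(λ - (-25)). Eigenvalues: -19, -25.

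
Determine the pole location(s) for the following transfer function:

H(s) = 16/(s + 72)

Pole is where denominator = 0: s + 72 = 0, so s = -72.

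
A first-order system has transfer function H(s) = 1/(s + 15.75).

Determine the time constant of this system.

For H(s) = 1/(s + 1/τ), the pole is at -1/τ = -15.75, so τ = 1/15.75 = 0.0635 s.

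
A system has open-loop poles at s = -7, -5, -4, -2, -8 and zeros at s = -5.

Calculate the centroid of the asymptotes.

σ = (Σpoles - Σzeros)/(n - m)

σ = (Σpoles - Σzeros)/(n - m) = (-26 - (-5))/(5 - 1) = -21/4 = -5.25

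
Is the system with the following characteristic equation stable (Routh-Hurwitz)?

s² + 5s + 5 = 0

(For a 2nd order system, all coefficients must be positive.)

Coefficients: 1, 5, 5. All positive, so system is stable.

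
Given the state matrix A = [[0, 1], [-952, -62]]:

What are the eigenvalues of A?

det(A - λI) = λ² - (-62)λ + 952 = (λ - (-34))(λ - (-28)). Eigenvalues: -34, -28.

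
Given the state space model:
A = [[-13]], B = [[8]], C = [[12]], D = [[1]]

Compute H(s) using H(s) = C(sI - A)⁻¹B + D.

(sI - A)⁻¹ = 1/(s + 13). H(s) = 12×8/(s + 13) + 1 = (s + 109)/(s + 13).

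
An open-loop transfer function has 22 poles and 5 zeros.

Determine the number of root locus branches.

Root locus has n branches where n = number of poles = 22.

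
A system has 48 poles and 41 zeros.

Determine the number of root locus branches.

Root locus has n branches where n = number of poles = 48.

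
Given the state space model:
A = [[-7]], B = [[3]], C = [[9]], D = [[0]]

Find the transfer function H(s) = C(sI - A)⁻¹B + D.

(sI - A)⁻¹ = 1/(s + 7). H(s) = 9 × 3/(s + 7) + 0 = 27/(s + 7).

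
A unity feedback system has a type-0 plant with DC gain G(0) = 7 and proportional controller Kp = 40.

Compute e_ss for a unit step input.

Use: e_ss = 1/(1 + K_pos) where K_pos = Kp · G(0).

K_pos = Kp · G(0) = 40 × 7 = 280. e_ss = 1/(1 + 280) = 0.0036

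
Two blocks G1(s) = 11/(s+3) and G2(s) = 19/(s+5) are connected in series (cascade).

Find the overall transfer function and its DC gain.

Series: multiply transfer functions. G_eq = 11/(s+3) × 19/(s+5) = 209/((s+3)(s+5)). DC gain = 209/(3×5) = 13.9333.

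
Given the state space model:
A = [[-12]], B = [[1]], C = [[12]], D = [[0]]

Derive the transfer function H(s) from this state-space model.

(sI - A)⁻¹ = 1/(s + 12). H(s) = 12 × 1/(s + 12) + 0 = 12/(s + 12).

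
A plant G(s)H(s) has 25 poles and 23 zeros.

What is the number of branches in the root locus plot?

Root locus has n branches where n = number of poles = 25.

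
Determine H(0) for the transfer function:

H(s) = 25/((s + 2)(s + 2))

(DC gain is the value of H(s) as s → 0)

DC gain = H(0) = 25/(2 × 2) = 25/4 = 6.25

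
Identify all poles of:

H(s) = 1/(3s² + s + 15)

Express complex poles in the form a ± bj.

Discriminant = 1² - 4×3×15 = 1 - 180 = -179 < 0, so the poles are a complex conjugate pair s = (-1 ± j√179)/(2×3). Real part = -1/(2×3) = -1/6 ≈ -0.1667; imaginary part = ±√179/(2×3) ≈ 2.2298. Poles: s = -0.1667 ± 2.2298j.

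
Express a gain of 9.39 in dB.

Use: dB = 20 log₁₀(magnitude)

dB = 20 log₁₀(9.39) = 19.5 dB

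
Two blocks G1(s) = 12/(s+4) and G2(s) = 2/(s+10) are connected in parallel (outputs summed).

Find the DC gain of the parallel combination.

Parallel: G_eq = G1 + G2. DC gain = G1(0) + G2(0) = 12/4 + 2/10 = 3 + 0.2 = 3.2.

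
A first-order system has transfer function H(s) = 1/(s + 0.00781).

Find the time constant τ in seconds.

For H(s) = 1/(s + 1/τ), the pole is at -1/τ = -0.00781, so τ = 1/0.00781 = 128 s.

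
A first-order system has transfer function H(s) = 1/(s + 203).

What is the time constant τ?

For H(s) = 1/(s + 1/τ), the pole is at -1/τ = -203, so τ = 1/203 = 0.0049 s.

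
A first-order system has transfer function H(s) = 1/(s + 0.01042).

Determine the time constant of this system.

For H(s) = 1/(s + 1/τ), the pole is at -1/τ = -0.01042, so τ = 1/0.01042 = 95.97 s.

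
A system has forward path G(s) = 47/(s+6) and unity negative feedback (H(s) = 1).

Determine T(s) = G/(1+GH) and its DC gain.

T(s) = G/(1+GH) = [47/(s+6)] / [1 + 47/(s+6)] = 47/(s+6+47) = 47/(s+53). DC gain = 47/53 = 0.8868.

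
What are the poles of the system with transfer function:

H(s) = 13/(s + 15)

Pole is where denominator = 0: s + 15 = 0, so s = -15.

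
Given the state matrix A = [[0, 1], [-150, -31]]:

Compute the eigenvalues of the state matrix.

det(A - λI) = λ² - (-31)λ + 150 = (λ - (-25))(λ - (-6)). Eigenvalues: -25, -6.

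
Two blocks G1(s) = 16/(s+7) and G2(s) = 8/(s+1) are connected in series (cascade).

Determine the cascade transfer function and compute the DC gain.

Series: multiply transfer functions. G_eq = 16/(s+7) × 8/(s+1) = 128/((s+7)(s+1)). DC gain = 128/(7×1) = 18.2857.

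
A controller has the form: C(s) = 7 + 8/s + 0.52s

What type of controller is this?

This is a Proportional-Integral-Derivative (PID) controller.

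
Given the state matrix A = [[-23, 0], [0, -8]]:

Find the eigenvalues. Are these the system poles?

For diagonal matrix, eigenvalues are diagonal entries: λ₁ = -23, λ₂ = -8. Eigenvalues of A = system poles.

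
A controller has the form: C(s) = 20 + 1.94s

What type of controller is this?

This is a Proportional-Derivative (PD) controller.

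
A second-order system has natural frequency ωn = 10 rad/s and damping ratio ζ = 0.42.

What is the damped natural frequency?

ωd = ωn√(1 - ζ²) = 10√(1 - 0.42²) = 9.08 rad/s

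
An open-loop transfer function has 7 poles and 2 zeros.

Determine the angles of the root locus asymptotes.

n - m = 7 - 2 = 5. Angles: θk = (2k + 1)·180°/5 = 36°, 108°, 180°, 252°, 324°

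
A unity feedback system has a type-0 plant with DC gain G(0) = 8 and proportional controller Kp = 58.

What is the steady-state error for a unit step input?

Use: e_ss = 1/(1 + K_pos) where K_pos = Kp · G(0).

K_pos = Kp · G(0) = 58 × 8 = 464. e_ss = 1/(1 + 464) = 0.0022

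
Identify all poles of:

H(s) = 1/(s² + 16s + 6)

Discriminant = 16² - 4×1×6 = 256 - 24 = 232 > 0, so two distinct real poles. Using quadratic formula: s = (-16 ± √232)/(2×1) = (-16 ± √232)/2, with √232 ≈ 15.2315. s₁ ≈ -0.3842, s₂ ≈ -15.6158. Poles: s₁ = -0.3842, s₂ = -15.6158.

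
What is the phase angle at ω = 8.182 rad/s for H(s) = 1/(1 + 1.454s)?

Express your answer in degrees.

Phase = -arctan(ωτ) = -arctan(8.182 × 1.454) = -85.2°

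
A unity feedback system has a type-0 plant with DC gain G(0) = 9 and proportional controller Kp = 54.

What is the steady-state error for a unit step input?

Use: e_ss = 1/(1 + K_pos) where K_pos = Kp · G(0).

K_pos = Kp · G(0) = 54 × 9 = 486. e_ss = 1/(1 + 486) = 0.0021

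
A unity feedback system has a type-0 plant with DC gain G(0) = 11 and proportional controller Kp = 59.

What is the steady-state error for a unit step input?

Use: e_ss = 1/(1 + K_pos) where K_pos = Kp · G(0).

K_pos = Kp · G(0) = 59 × 11 = 649. e_ss = 1/(1 + 649) = 0.0015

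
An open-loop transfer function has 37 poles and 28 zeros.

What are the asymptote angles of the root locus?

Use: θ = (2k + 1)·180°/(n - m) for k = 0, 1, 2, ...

n - m = 37 - 28 = 9. Angles: θk = (2k + 1)·180°/9 = 20°, 60°, 100°, 140°, 180°, 220°, 260°, 300°, 340°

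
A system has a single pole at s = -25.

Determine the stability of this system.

Pole at s = -25 is in the left half-plane. Stable.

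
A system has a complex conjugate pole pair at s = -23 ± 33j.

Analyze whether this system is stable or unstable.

Real part of poles is -23 (< 0, left half-plane). Stable.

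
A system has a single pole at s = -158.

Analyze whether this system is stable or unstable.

Pole at s = -158 is in the left half-plane. Stable.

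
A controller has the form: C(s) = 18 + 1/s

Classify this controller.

This is a Proportional-Integral (PI) controller.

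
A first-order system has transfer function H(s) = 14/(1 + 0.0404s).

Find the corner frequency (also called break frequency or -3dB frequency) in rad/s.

Corner frequency = 1/τ = 1/0.0404 = 24.752 rad/s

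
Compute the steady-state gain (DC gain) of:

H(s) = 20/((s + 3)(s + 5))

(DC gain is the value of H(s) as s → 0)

DC gain = H(0) = 20/(3 × 5) = 20/15 = 1.3333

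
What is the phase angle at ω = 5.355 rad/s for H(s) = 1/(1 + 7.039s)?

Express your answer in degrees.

Phase = -arctan(ωτ) = -arctan(5.355 × 7.039) = -88.5°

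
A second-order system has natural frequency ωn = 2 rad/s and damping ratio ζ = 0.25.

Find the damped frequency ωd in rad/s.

ωd = ωn√(1 - ζ²) = 2√(1 - 0.25²) = 1.94 rad/s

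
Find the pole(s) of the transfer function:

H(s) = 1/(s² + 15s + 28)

Discriminant = 15² - 4×1×28 = 225 - 112 = 113 > 0, so two distinct real poles. Using quadratic formula: s = (-15 ± √113)/(2×1) = (-15 ± √113)/2, with √113 ≈ 10.6301. s₁ ≈ -2.1849, s₂ ≈ -12.8151. Poles: s₁ = -2.1849, s₂ = -12.8151.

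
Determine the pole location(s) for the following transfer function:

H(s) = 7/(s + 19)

Pole is where denominator = 0: s + 19 = 0, so s = -19.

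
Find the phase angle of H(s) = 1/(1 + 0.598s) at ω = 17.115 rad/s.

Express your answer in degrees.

Phase = -arctan(ωτ) = -arctan(17.115 × 0.598) = -84.4°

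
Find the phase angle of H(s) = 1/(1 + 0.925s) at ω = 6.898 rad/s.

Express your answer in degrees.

Phase = -arctan(ωτ) = -arctan(6.898 × 0.925) = -81.1°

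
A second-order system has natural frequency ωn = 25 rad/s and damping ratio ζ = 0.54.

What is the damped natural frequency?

ωd = ωn√(1 - ζ²) = 25√(1 - 0.54²) = 21.04 rad/s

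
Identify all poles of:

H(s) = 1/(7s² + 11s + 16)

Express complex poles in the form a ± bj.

Discriminant = 11² - 4×7×16 = 121 - 448 = -327 < 0, so the poles are a complex conjugate pair s = (-11 ± j√327)/(2×7). Real part = -11/(2×7) = -11/14 ≈ -0.7857; imaginary part = ±√327/(2×7) ≈ 1.2917. Poles: s = -0.7857 ± 1.2917j.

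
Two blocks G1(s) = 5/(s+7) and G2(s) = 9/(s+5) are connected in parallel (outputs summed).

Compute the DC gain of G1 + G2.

Parallel: G_eq = G1 + G2. DC gain = G1(0) + G2(0) = 5/7 + 9/5 = 0.7143 + 1.8 = 2.5143.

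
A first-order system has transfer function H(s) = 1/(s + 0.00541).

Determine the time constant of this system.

For H(s) = 1/(s + 1/τ), the pole is at -1/τ = -0.00541, so τ = 1/0.00541 = 184.8 s.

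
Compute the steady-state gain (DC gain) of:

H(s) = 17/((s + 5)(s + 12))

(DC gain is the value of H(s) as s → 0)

DC gain = H(0) = 17/(5 × 12) = 17/60 = 0.2833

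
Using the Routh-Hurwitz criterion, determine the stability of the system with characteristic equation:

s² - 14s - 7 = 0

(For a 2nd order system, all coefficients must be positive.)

Coefficients: 1, -14, -7. b=-14, c=-7 not positive, so system is unstable.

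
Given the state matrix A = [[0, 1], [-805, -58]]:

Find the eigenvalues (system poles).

det(A - λI) = λ² - (-58)λ + 805 = (λ - (-35))(λ - (-23)). Eigenvalues: -35, -23.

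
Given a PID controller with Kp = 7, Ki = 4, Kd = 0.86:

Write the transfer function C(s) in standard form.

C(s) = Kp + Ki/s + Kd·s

Substituting values: C(s) = 7 + 4/s + 0.86s = (0.86s² + 7s + 4)/s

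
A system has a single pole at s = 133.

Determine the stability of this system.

Pole at s = 133 is in the right half-plane. Unstable.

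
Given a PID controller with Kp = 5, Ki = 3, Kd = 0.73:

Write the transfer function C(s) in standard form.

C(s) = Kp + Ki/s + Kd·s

Substituting values: C(s) = 5 + 3/s + 0.73s = (0.73s² + 5s + 3)/s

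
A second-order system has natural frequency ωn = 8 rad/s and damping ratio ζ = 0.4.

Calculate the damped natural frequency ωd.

ωd = ωn√(1 - ζ²) = 8√(1 - 0.4²) = 7.33 rad/s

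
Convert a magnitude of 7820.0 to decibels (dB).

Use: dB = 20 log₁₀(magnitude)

dB = 20 log₁₀(7820.0) = 77.9 dB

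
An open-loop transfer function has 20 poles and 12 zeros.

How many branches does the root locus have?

Root locus has n branches where n = number of poles = 20.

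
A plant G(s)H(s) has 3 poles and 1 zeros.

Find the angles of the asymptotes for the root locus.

n - m = 3 - 1 = 2. Angles: θk = (2k + 1)·180°/2 = 90°, 270°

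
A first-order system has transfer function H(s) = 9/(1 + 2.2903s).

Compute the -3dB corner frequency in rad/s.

Corner frequency = 1/τ = 1/2.2903 = 0.437 rad/s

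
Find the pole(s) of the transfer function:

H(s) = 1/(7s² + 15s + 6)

Discriminant = 15² - 4×7×6 = 225 - 168 = 57 > 0, so two distinct real poles. Using quadratic formula: s = (-15 ± √57)/(2×7) = (-15 ± √57)/14, with √57 ≈ 7.5498. s₁ ≈ -0.5322, s₂ ≈ -1.6107. Poles: s₁ = -0.5322, s₂ = -1.6107.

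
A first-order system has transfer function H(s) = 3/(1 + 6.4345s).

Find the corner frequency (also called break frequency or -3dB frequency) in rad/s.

Corner frequency = 1/τ = 1/6.4345 = 0.155 rad/s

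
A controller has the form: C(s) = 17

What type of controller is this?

This is a Proportional (P) controller.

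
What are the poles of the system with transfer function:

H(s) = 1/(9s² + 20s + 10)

Discriminant = 20² - 4×9×10 = 400 - 360 = 40 > 0, so two distinct real poles. Using quadratic formula: s = (-20 ± √40)/(2×9) = (-20 ± √40)/18, with √40 ≈ 6.3246. s₁ ≈ -0.7597, s₂ ≈ -1.4625. Poles: s₁ = -0.7597, s₂ = -1.4625.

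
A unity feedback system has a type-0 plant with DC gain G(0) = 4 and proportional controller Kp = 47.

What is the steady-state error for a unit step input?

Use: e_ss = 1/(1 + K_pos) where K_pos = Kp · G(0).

K_pos = Kp · G(0) = 47 × 4 = 188. e_ss = 1/(1 + 188) = 0.0053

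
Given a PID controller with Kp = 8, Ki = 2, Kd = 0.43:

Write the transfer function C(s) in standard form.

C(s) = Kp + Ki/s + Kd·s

Substituting values: C(s) = 8 + 2/s + 0.43s = (0.43s² + 8s + 2)/s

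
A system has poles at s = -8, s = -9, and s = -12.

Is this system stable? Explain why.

All poles are in the left half-plane. System is stable.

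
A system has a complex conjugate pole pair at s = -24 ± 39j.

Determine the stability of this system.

Real part of poles is -24 (< 0, left half-plane). Stable.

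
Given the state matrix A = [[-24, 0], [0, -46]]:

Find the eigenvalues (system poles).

For diagonal matrix, eigenvalues are diagonal entries: λ₁ = -24, λ₂ = -46.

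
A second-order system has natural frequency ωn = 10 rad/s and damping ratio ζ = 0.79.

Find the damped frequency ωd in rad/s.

ωd = ωn√(1 - ζ²) = 10√(1 - 0.79²) = 6.13 rad/s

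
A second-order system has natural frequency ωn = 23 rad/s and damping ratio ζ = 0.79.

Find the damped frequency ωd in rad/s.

ωd = ωn√(1 - ζ²) = 23√(1 - 0.79²) = 14.1 rad/s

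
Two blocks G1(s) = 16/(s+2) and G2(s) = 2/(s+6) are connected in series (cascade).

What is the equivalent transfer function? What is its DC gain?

Series: multiply transfer functions. G_eq = 16/(s+2) × 2/(s+6) = 32/((s+2)(s+6)). DC gain = 32/(2×6) = 2.6667.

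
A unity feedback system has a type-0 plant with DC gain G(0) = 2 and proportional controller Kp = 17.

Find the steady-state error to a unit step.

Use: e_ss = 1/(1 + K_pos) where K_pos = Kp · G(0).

K_pos = Kp · G(0) = 17 × 2 = 34. e_ss = 1/(1 + 34) = 0.0286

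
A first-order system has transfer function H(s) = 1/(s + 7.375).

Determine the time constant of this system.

For H(s) = 1/(s + 1/τ), the pole is at -1/τ = -7.375, so τ = 1/7.375 = 0.1356 s.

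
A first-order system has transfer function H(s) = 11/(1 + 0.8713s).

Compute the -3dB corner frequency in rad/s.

Corner frequency = 1/τ = 1/0.8713 = 1.148 rad/s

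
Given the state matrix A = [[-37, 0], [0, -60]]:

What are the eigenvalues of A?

For diagonal matrix, eigenvalues are diagonal entries: λ₁ = -37, λ₂ = -60.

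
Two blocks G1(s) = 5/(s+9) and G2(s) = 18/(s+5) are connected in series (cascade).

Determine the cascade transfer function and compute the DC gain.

Series: multiply transfer functions. G_eq = 5/(s+9) × 18/(s+5) = 90/((s+9)(s+5)). DC gain = 90/(9×5) = 2.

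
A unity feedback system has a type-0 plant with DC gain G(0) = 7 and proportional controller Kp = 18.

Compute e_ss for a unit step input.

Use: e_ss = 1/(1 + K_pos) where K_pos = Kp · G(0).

K_pos = Kp · G(0) = 18 × 7 = 126. e_ss = 1/(1 + 126) = 0.0079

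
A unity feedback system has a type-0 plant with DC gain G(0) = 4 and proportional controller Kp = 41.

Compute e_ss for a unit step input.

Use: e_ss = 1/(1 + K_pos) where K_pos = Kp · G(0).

K_pos = Kp · G(0) = 41 × 4 = 164. e_ss = 1/(1 + 164) = 0.0061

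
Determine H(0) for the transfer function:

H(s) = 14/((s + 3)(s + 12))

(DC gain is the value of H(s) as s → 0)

DC gain = H(0) = 14/(3 × 12) = 14/36 = 0.3889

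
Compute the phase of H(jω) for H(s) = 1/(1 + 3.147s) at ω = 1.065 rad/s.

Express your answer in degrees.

Phase = -arctan(ωτ) = -arctan(1.065 × 3.147) = -73.4°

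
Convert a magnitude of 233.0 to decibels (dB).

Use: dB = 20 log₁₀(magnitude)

dB = 20 log₁₀(233.0) = 47.3 dB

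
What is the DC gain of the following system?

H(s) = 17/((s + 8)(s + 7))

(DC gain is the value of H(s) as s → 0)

DC gain = H(0) = 17/(8 × 7) = 17/56 = 0.3036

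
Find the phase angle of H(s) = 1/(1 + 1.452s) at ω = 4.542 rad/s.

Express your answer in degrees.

Phase = -arctan(ωτ) = -arctan(4.542 × 1.452) = -81.4°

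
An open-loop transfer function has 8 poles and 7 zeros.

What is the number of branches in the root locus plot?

Root locus has n branches where n = number of poles = 8.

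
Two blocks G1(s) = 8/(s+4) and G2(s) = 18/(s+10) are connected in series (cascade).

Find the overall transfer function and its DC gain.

Series: multiply transfer functions. G_eq = 8/(s+4) × 18/(s+10) = 144/((s+4)(s+10)). DC gain = 144/(4×10) = 3.6.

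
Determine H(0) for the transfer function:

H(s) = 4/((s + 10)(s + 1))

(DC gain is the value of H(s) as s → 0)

DC gain = H(0) = 4/(10 × 1) = 4/10 = 0.4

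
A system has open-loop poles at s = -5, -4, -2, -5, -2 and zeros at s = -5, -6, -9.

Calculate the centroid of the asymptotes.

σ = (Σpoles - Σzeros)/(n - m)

σ = (Σpoles - Σzeros)/(n - m) = (-18 - (-20))/(5 - 3) = 2/2 = 1.0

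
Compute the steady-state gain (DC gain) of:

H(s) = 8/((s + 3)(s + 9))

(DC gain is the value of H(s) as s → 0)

DC gain = H(0) = 8/(3 × 9) = 8/27 = 0.2963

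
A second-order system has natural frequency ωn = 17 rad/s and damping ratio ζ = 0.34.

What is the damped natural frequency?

ωd = ωn√(1 - ζ²) = 17√(1 - 0.34²) = 15.99 rad/s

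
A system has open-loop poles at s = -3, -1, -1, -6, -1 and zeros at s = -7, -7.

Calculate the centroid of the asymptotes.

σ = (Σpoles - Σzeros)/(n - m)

σ = (Σpoles - Σzeros)/(n - m) = (-12 - (-14))/(5 - 2) = 2/3 = 0.67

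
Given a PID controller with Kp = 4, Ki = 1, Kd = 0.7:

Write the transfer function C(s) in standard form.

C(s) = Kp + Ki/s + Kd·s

Substituting values: C(s) = 4 + 1/s + 0.7s = (0.7s² + 4s + 1)/s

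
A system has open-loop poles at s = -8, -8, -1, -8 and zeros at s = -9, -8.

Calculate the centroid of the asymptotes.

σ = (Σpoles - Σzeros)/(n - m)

σ = (Σpoles - Σzeros)/(n - m) = (-25 - (-17))/(4 - 2) = -8/2 = -4.0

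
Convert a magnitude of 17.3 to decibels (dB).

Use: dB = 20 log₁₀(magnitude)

dB = 20 log₁₀(17.3) = 24.8 dB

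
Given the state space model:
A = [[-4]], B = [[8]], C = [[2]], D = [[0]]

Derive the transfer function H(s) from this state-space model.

(sI - A)⁻¹ = 1/(s + 4). H(s) = 2 × 8/(s + 4) + 0 = 16/(s + 4).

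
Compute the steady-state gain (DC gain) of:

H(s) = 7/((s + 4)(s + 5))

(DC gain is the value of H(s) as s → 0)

DC gain = H(0) = 7/(4 × 5) = 7/20 = 0.35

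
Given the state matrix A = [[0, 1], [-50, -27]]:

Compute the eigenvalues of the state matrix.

det(A - λI) = λ² - (-27)λ + 50 = (λ - (-2))(λ - (-25)). Eigenvalues: -2, -25.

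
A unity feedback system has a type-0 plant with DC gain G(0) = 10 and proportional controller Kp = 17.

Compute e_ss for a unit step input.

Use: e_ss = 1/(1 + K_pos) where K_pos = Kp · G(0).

K_pos = Kp · G(0) = 17 × 10 = 170. e_ss = 1/(1 + 170) = 0.0058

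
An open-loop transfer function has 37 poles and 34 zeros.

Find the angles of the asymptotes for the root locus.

n - m = 37 - 34 = 3. Angles: θk = (2k + 1)·180°/3 = 60°, 180°, 300°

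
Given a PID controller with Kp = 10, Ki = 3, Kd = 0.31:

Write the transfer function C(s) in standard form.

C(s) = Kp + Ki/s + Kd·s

Substituting values: C(s) = 10 + 3/s + 0.31s = (0.31s² + 10s + 3)/s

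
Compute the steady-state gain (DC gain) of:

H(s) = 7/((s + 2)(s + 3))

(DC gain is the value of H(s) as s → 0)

DC gain = H(0) = 7/(2 × 3) = 7/6 = 1.1667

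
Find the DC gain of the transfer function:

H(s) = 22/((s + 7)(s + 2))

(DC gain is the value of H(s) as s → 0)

DC gain = H(0) = 22/(7 × 2) = 22/14 = 1.5714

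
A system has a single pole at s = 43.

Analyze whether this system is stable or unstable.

Pole at s = 43 is in the right half-plane. Unstable.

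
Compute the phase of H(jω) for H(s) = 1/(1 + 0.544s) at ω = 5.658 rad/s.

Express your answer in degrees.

Phase = -arctan(ωτ) = -arctan(5.658 × 0.544) = -72.0°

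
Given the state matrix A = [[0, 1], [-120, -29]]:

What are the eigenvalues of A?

det(A - λI) = λ² - (-29)λ + 120 = (λ - (-5))(λ - (-24)). Eigenvalues: -5, -24.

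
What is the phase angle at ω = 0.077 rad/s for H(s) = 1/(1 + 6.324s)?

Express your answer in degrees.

Phase = -arctan(ωτ) = -arctan(0.077 × 6.324) = -26.0°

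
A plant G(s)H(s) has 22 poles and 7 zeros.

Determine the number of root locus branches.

Root locus has n branches where n = number of poles = 22.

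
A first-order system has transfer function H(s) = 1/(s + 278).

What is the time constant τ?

For H(s) = 1/(s + 1/τ), the pole is at -1/τ = -278, so τ = 1/278 = 0.0036 s.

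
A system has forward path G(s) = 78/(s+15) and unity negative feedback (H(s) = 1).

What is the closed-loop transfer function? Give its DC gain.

T(s) = G/(1+GH) = [78/(s+15)] / [1 + 78/(s+15)] = 78/(s+15+78) = 78/(s+93). DC gain = 78/93 = 0.8387.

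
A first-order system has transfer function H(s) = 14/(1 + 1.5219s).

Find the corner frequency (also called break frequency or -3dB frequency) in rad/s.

Corner frequency = 1/τ = 1/1.5219 = 0.657 rad/s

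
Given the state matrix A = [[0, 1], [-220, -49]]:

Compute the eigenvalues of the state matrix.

det(A - λI) = λ² - (-49)λ + 220 = (λ - (-44))(λ - (-5)). Eigenvalues: -44, -5.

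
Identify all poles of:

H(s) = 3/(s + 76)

Pole is where denominator = 0: s + 76 = 0, so s = -76.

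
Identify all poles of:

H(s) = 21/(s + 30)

Pole is where denominator = 0: s + 30 = 0, so s = -30.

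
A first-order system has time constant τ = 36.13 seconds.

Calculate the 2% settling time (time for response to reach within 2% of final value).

For first-order system, 2% settling time ≈ 4τ = 4 × 36.13 = 144.52 s.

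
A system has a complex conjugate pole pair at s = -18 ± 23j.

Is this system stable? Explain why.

Real part of poles is -18 (< 0, left half-plane). Stable.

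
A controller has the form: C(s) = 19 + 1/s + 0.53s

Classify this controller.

This is a Proportional-Integral-Derivative (PID) controller.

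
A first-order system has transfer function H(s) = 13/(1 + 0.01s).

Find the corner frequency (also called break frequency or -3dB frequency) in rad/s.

Corner frequency = 1/τ = 1/0.01 = 100.0 rad/s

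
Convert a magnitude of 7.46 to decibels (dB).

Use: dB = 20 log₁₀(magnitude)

dB = 20 log₁₀(7.46) = 17.5 dB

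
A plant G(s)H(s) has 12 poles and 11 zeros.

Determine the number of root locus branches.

Root locus has n branches where n = number of poles = 12.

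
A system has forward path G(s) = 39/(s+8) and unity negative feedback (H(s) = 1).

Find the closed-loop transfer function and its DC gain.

T(s) = G/(1+GH) = [39/(s+8)] / [1 + 39/(s+8)] = 39/(s+8+39) = 39/(s+47). DC gain = 39/47 = 0.8298.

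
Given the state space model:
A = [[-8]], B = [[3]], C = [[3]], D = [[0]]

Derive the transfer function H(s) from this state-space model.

(sI - A)⁻¹ = 1/(s + 8). H(s) = 3 × 3/(s + 8) + 0 = 9/(s + 8).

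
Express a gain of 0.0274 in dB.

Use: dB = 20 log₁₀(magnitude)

dB = 20 log₁₀(0.0274) = -31.2 dB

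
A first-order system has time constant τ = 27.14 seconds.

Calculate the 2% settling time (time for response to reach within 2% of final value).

For first-order system, 2% settling time ≈ 4τ = 4 × 27.14 = 108.56 s.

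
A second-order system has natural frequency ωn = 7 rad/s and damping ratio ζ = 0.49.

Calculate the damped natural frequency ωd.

ωd = ωn√(1 - ζ²) = 7√(1 - 0.49²) = 6.1 rad/s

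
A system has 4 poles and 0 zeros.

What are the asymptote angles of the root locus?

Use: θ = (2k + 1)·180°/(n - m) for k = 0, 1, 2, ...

n - m = 4 - 0 = 4. Angles: θk = (2k + 1)·180°/4 = 45°, 135°, 225°, 315°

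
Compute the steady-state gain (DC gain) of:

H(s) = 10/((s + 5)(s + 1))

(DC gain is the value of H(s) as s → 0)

DC gain = H(0) = 10/(5 × 1) = 10/5 = 2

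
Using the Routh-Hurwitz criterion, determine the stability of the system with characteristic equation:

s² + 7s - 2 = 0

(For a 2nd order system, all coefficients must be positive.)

Coefficients: 1, 7, -2. c=-2 not positive, so system is unstable.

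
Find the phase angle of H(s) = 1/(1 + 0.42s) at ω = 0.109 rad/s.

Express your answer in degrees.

Phase = -arctan(ωτ) = -arctan(0.109 × 0.42) = -2.6°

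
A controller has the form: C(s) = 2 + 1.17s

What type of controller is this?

This is a Proportional-Derivative (PD) controller.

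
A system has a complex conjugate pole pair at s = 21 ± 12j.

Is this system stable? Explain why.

Real part of poles is 21 (> 0, right half-plane). Unstable.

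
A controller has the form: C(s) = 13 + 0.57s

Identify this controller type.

This is a Proportional-Derivative (PD) controller.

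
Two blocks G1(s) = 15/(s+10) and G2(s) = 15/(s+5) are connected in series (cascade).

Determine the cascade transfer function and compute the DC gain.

Series: multiply transfer functions. G_eq = 15/(s+10) × 15/(s+5) = 225/((s+10)(s+5)). DC gain = 225/(10×5) = 4.5.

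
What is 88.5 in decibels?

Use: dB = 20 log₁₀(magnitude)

dB = 20 log₁₀(88.5) = 38.9 dB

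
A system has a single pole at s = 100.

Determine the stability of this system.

Pole at s = 100 is in the right half-plane. Unstable.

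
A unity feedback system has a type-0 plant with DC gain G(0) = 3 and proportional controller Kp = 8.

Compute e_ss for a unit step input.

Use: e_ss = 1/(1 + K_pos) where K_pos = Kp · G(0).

K_pos = Kp · G(0) = 8 × 3 = 24. e_ss = 1/(1 + 24) = 0.04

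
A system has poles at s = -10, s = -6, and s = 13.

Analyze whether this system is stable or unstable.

Pole(s) at s = 13 are not in the left half-plane. System is unstable.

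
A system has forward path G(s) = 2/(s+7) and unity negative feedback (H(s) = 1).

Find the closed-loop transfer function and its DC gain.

T(s) = G/(1+GH) = [2/(s+7)] / [1 + 2/(s+7)] = 2/(s+7+2) = 2/(s+9). DC gain = 2/9 = 0.2222.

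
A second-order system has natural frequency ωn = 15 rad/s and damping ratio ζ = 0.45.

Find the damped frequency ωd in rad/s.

ωd = ωn√(1 - ζ²) = 15√(1 - 0.45²) = 13.4 rad/s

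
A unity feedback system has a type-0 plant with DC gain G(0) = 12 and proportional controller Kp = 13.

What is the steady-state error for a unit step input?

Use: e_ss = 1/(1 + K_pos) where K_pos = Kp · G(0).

K_pos = Kp · G(0) = 13 × 12 = 156. e_ss = 1/(1 + 156) = 0.0064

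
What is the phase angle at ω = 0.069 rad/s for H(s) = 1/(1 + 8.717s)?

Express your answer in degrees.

Phase = -arctan(ωτ) = -arctan(0.069 × 8.717) = -31.0°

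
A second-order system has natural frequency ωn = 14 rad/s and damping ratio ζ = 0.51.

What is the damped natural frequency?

ωd = ωn√(1 - ζ²) = 14√(1 - 0.51²) = 12.04 rad/s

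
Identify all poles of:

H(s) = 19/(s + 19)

Pole is where denominator = 0: s + 19 = 0, so s = -19.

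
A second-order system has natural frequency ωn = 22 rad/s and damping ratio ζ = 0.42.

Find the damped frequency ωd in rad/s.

ωd = ωn√(1 - ζ²) = 22√(1 - 0.42²) = 19.97 rad/s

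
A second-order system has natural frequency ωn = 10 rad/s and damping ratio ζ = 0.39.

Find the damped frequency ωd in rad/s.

ωd = ωn√(1 - ζ²) = 10√(1 - 0.39²) = 9.21 rad/s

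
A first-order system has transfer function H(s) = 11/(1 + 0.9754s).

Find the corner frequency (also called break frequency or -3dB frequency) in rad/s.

Corner frequency = 1/τ = 1/0.9754 = 1.025 rad/s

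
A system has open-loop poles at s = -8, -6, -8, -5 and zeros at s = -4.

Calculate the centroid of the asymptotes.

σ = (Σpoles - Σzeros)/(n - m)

σ = (Σpoles - Σzeros)/(n - m) = (-27 - (-4))/(4 - 1) = -23/3 = -7.67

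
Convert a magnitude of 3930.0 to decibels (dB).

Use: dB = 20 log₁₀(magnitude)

dB = 20 log₁₀(3930.0) = 71.9 dB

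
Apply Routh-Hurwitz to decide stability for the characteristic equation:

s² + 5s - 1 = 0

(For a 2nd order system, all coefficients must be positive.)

Coefficients: 1, 5, -1. c=-1 not positive, so system is unstable.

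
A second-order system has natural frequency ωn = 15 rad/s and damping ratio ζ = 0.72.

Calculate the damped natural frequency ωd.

ωd = ωn√(1 - ζ²) = 15√(1 - 0.72²) = 10.41 rad/s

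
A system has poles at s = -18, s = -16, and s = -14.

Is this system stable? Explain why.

All poles are in the left half-plane. System is stable.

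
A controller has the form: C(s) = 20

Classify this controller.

This is a Proportional (P) controller.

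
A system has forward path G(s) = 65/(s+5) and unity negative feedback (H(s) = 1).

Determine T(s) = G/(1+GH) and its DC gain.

T(s) = G/(1+GH) = [65/(s+5)] / [1 + 65/(s+5)] = 65/(s+5+65) = 65/(s+70). DC gain = 65/70 = 0.9286.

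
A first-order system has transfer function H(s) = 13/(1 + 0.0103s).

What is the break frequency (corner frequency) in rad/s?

Corner frequency = 1/τ = 1/0.0103 = 97.087 rad/s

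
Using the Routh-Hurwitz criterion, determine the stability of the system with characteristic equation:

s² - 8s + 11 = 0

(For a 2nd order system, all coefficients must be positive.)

Coefficients: 1, -8, 11. b=-8 not positive, so system is unstable.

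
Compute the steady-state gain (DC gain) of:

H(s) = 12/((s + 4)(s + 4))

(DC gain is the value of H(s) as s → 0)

DC gain = H(0) = 12/(4 × 4) = 12/16 = 0.75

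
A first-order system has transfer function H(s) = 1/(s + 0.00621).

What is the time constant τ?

For H(s) = 1/(s + 1/τ), the pole is at -1/τ = -0.00621, so τ = 1/0.00621 = 161 s.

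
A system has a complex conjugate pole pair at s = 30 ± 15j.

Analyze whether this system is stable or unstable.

Real part of poles is 30 (> 0, right half-plane). Unstable.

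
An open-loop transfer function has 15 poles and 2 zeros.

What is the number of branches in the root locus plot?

Root locus has n branches where n = number of poles = 15.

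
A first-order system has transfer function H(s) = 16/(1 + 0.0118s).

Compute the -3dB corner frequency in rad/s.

Corner frequency = 1/τ = 1/0.0118 = 84.746 rad/s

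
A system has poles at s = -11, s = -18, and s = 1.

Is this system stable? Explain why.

Pole(s) at s = 1 are not in the left half-plane. System is unstable.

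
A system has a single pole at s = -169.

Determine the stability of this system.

Pole at s = -169 is in the left half-plane. Stable.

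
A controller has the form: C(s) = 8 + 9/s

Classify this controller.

This is a Proportional-Integral (PI) controller.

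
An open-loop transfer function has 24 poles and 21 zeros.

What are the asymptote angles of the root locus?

n - m = 24 - 21 = 3. Angles: θk = (2k + 1)·180°/3 = 60°, 180°, 300°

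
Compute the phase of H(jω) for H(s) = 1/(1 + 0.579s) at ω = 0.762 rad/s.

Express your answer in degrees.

Phase = -arctan(ωτ) = -arctan(0.762 × 0.579) = -23.8°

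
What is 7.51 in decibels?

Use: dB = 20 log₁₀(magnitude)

dB = 20 log₁₀(7.51) = 17.5 dB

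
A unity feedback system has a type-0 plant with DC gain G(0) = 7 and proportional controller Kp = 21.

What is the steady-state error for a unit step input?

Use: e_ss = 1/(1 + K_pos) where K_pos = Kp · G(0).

K_pos = Kp · G(0) = 21 × 7 = 147. e_ss = 1/(1 + 147) = 0.0068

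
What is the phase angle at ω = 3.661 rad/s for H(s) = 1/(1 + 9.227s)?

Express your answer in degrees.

Phase = -arctan(ωτ) = -arctan(3.661 × 9.227) = -88.3°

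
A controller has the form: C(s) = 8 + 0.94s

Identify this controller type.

This is a Proportional-Derivative (PD) controller.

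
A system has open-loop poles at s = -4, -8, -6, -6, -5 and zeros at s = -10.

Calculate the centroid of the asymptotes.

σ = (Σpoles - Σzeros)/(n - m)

σ = (Σpoles - Σzeros)/(n - m) = (-29 - (-10))/(5 - 1) = -19/4 = -4.75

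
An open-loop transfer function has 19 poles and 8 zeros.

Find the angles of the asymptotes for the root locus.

n - m = 19 - 8 = 11. Angles: θk = (2k + 1)·180°/11 = 16.36°, 49.09°, 81.82°, 114.55°, 147.27°, 180°, 212.73°, 245.45°, 278.18°, 310.91°, 343.64°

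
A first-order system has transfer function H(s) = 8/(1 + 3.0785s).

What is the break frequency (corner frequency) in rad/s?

Corner frequency = 1/τ = 1/3.0785 = 0.325 rad/s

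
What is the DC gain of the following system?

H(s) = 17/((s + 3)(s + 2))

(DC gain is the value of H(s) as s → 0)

DC gain = H(0) = 17/(3 × 2) = 17/6 = 2.8333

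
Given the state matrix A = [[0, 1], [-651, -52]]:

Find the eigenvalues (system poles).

det(A - λI) = λ² - (-52)λ + 651 = (λ - (-31))(λ - (-21)). Eigenvalues: -31, -21.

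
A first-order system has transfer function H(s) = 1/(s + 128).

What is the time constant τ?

For H(s) = 1/(s + 1/τ), the pole is at -1/τ = -128, so τ = 1/128 = 0.0078125 s.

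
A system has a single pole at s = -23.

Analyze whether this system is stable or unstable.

Pole at s = -23 is in the left half-plane. Stable.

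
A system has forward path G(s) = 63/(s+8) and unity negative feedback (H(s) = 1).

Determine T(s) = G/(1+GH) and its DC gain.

T(s) = G/(1+GH) = [63/(s+8)] / [1 + 63/(s+8)] = 63/(s+8+63) = 63/(s+71). DC gain = 63/71 = 0.8873.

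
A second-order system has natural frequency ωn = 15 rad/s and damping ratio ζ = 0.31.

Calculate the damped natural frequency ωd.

ωd = ωn√(1 - ζ²) = 15√(1 - 0.31²) = 14.26 rad/s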